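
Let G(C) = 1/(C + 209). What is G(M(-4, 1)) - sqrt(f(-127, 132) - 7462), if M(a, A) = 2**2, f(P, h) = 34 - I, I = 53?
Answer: 1/213 - I*sqrt(7481) ≈ 0.0046948 - 86.493*I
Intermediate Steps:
f(P, h) = -19 (f(P, h) = 34 - 1*53 = 34 - 53 = -19)
M(a, A) = 4
G(C) = 1/(209 + C)
G(M(-4, 1)) - sqrt(f(-127, 132) - 7462) = 1/(209 + 4) - sqrt(-19 - 7462) = 1/213 - sqrt(-7481) = 1/213 - I*sqrt(7481)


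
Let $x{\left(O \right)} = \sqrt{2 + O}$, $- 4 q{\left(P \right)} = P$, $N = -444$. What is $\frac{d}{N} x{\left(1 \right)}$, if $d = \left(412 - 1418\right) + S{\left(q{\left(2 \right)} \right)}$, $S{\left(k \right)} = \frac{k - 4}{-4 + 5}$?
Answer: $\frac{2021 \sqrt{3}}{888} \approx 3.942$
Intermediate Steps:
$q{\left(P \right)} = - \frac{P}{4}$
$S{\left(k \right)} = -4 + k$ ($S{\left(k \right)} = \frac{-4 + k}{1} = \left(-4 + k\right) 1 = -4 + k$)
$d = - \frac{2021}{2}$ ($d = \left(412 - 1418\right) - \frac{9}{2} = -1006 - \frac{9}{2} = - \frac{2021}{2} \approx -1010.5$)
$\frac{d}{N} x{\left(1 \right)} = - \frac{2021}{2 \left(-444\right)} \sqrt{2 + 1} = \left(- \frac{2021}{2}\right) \left(- \frac{1}{444}\right) \sqrt{3} = \frac{2021 \sqrt{3}}{888}$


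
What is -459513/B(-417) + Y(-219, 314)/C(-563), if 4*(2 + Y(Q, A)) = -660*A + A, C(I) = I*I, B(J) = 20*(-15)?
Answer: 48545285349/31696900 ≈ 1531.5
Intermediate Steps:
B(J) = -300
C(I) = I²
Y(Q, A) = -2 - 659*A/4 (Y(Q, A) = -2 + (-660*A + A)/4 = -2 + (-659*A)/4 = -2 - 659*A/4)
-459513/B(-417) + Y(-219, 314)/C(-563) = -459513/(-300) + (-2 - 659/4*314)/((-563)²) = -459513*(-1/300) + (-2 - 103463/2)/316969 = 153171/100 - 103467/2*1/316969 = 153171/100 - 103467/633938 = 48545285349/31696900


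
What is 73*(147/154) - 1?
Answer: 1511/22 ≈ 68.682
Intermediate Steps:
73*(147/154) - 1 = 73*(147*(1/154)) - 1 = 73*(21/22) - 1 = 1533/22 - 1 = 1511/22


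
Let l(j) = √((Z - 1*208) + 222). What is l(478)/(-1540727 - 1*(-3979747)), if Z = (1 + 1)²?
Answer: 3*√2/2439020 ≈ 1.7395e-6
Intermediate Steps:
Z = 4 (Z = 2² = 4)
l(j) = 3*√2 (l(j) = √((4 - 1*208) + 222) = √((4 - 208) + 222) = √(-204 + 222) = √18 = 3*√2)
l(478)/(-1540727 - 1*(-3979747)) = (3*√2)/(-1540727 - 1*(-3979747)) = (3*√2)/(-1540727 + 3979747) = (3*√2)/2439020 = (3*√2)*(1/2439020) = 3*√2/2439020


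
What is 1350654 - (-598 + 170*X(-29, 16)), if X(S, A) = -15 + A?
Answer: 1351082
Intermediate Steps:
1350654 - (-598 + 170*X(-29, 16)) = 1350654 - (-598 + 170*(-15 + 16)) = 1350654 - (-598 + 170*1) = 1350654 - (-598 + 170) = 1350654 - 1*(-428) = 1350654 + 428 = 1351082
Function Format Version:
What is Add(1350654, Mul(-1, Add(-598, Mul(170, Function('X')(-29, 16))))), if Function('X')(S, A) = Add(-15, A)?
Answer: 1351082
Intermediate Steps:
Add(1350654, Mul(-1, Add(-598, Mul(170, Function('X')(-29, 16))))) = Add(1350654, Mul(-1, Add(-598, Mul(170, Add(-15, 16))))) = Add(1350654, Mul(-1, Add(-598, Mul(170, 1)))) = Add(1350654, Mul(-1, Add(-598, 170))) = Add(1350654, Mul(-1, -428)) = Add(1350654, 428) = 1351082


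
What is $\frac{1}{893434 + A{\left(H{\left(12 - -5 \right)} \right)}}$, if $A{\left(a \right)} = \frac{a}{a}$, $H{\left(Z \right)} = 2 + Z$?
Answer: $\frac{1}{893435} \approx 1.1193 \cdot 10^{-6}$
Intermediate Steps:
$A{\left(a \right)} = 1$
$\frac{1}{893434 + A{\left(H{\left(12 - -5 \right)} \right)}} = \frac{1}{893434 + 1} = \frac{1}{893435}$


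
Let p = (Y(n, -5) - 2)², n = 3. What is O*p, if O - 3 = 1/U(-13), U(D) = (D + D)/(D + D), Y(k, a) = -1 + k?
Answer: 0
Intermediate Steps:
U(D) = 1 (U(D) = (2*D)/((2*D)) = (2*D)*(1/(2*D)) = 1)
p = 0 (p = ((-1 + 3) - 2)² = (2 - 2)² = 0² = 0)
O = 4 (O = 3 + 1/1 = 3 + 1 = 4)
O*p = 4*0 = 0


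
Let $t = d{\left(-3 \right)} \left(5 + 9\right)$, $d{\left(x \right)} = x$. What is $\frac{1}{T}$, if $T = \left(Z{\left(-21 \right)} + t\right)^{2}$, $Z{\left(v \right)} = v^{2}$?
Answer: $\frac{1}{159201} \approx 6.2814 \cdot 10^{-6}$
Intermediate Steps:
$t = -42$ ($t = - 3 \left(5 + 9\right) = \left(-3\right) 14 = -42$)
$T = 159201$ ($T = \left(\left(-21\right)^{2} - 42\right)^{2} = \left(441 - 42\right)^{2} = 399^{2} = 159201$)
$\frac{1}{T} = \frac{1}{159201}$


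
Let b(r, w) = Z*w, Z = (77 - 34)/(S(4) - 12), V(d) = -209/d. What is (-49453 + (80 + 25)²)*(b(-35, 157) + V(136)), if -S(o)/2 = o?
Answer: 2215172453/170 ≈ 1.3030e+7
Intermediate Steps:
S(o) = -2*o
Z = -43/20 (Z = (77 - 34)/(-2*4 - 12) = 43/(-8 - 12) = 43/(-20) = 43*(-1/20) = -43/20 ≈ -2.1500)
b(r, w) = -43*w/20
(-49453 + (80 + 25)²)*(b(-35, 157) + V(136)) = (-49453 + (80 + 25)²)*(-43/20*157 - 209/136) = (-49453 + 105²)*(-6751/20 - 209*1/136) = (-49453 + 11025)*(-6751/20 - 209/136) = -38428*(-230579/680) = 2215172453/170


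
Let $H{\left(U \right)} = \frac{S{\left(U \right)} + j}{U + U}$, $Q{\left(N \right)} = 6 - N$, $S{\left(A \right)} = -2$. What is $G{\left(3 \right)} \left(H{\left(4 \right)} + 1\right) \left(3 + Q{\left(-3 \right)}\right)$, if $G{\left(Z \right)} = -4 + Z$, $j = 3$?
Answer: $- \frac{27}{2} \approx -13.5$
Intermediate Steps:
$H{\left(U \right)} = \frac{1}{2 U}$ ($H{\left(U \right)} = \frac{-2 + 3}{U + U} = 1 \frac{1}{2 U} = \frac{1}{2 U}$)
$G{\left(3 \right)} \left(H{\left(4 \right)} + 1\right) \left(3 + Q{\left(-3 \right)}\right) = \left(-4 + 3\right) \left(\frac{1}{2 \cdot 4} + 1\right) \left(3 + \left(6 - -3\right)\right) = - (\frac{1}{2} \cdot \frac{1}{4} + 1) \left(3 + \left(6 + 3\right)\right) = - (\frac{1}{8} + 1) \left(3 + 9\right) = \left(-1\right) \frac{9}{8} \cdot 12 = \left(- \frac{9}{8}\right) 12 = - \frac{27}{2}$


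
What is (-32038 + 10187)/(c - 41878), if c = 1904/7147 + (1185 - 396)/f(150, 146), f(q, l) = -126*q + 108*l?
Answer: 23291505324/44638749827 ≈ 0.52178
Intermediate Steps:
c = 15445/1065924 (c = 1904/7147 + (1185 - 396)/(-126*150 + 108*146) = 1904*(1/7147) + 789/(-18900 + 15768) = 272/1021 + 789/(-3132) = 272/1021 + 789*(-1/3132) = 272/1021 - 263/1044 = 15445/1065924 ≈ 0.014490)
(-32038 + 10187)/(c - 41878) = (-32038 + 10187)/(15445/1065924 - 41878) = -21851/(-44638749827/1065924) = -21851*(-1065924/44638749827) = 23291505324/44638749827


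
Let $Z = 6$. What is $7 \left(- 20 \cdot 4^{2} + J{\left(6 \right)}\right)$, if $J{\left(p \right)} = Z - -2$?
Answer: $-2184$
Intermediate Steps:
$J{\left(p \right)} = 8$ ($J{\left(p \right)} = 6 - -2 = 6 + 2 = 8$)
$7 \left(- 20 \cdot 4^{2} + J{\left(6 \right)}\right) = 7 \left(- 20 \cdot 4^{2} + 8\right) = 7 \left(\left(-20\right) 16 + 8\right) = 7 \left(-320 + 8\right) = 7 \left(-312\right) = -2184$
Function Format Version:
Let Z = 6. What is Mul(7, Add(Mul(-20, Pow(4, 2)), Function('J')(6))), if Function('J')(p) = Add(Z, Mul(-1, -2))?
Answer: -2184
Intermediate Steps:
Function('J')(p) = 8 (Function('J')(p) = Add(6, Mul(-1, -2)) = Add(6, 2) = 8)
Mul(7, Add(Mul(-20, Pow(4, 2)), Function('J')(6))) = Mul(7, Add(Mul(-20, Pow(4, 2)), 8)) = Mul(7, Add(Mul(-20, 16), 8)) = Mul(7, Add(-320, 8)) = Mul(7, -312) = -2184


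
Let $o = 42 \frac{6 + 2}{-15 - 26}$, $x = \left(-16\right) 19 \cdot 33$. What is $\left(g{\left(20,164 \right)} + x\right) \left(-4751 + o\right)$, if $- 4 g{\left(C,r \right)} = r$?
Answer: $\frac{1965514271}{41} \approx 4.7939 \cdot 10^{7}$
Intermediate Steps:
$g{\left(C,r \right)} = - \frac{r}{4}$
$x = -10032$ ($x = \left(-304\right) 33 = -10032$)
$o = - \frac{336}{41}$ ($o = 42 \frac{8}{-41} = 42 \cdot 8 \left(- \frac{1}{41}\right) = 42 \left(- \frac{8}{41}\right) = - \frac{336}{41} \approx -8.1951$)
$\left(g{\left(20,164 \right)} + x\right) \left(-4751 + o\right) = \left(\left(- \frac{1}{4}\right) 164 - 10032\right) \left(-4751 - \frac{336}{41}\right) = \left(-41 - 10032\right) \left(- \frac{195127}{41}\right) = \left(-10073\right) \left(- \frac{195127}{41}\right) = \frac{1965514271}{41}$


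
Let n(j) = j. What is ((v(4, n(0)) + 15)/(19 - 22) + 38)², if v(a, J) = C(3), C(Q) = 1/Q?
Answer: 87616/81 ≈ 1081.7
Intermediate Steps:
v(a, J) = ⅓ (v(a, J) = 1/3 = ⅓)
((v(4, n(0)) + 15)/(19 - 22) + 38)² = ((⅓ + 15)/(19 - 22) + 38)² = ((46/3)/(-3) + 38)² = ((46/3)*(-⅓) + 38)² = (-46/9 + 38)² = (296/9)² = 87616/81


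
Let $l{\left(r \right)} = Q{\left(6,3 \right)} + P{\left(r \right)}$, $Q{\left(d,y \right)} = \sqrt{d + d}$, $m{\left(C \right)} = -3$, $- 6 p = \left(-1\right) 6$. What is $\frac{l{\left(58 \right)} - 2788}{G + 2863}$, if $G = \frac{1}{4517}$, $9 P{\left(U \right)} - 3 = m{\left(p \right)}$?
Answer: $- \frac{185197}{190179} + \frac{4517 \sqrt{3}}{6466086} \approx -0.97259$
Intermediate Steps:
$p = 1$ ($p = - \frac{\left(-1\right) 6}{6} = \left(- \frac{1}{6}\right) \left(-6\right) = 1$)
$P{\left(U \right)} = 0$ ($P{\left(U \right)} = \frac{1}{3} + \frac{1}{9} \left(-3\right) = \frac{1}{3} - \frac{1}{3} = 0$)
$G = \frac{1}{4517} \approx 0.00022139$
$Q{\left(d,y \right)} = \sqrt{2} \sqrt{d}$ ($Q{\left(d,y \right)} = \sqrt{2 d} = \sqrt{2} \sqrt{d}$)
$l{\left(r \right)} = 2 \sqrt{3}$ ($l{\left(r \right)} = \sqrt{2} \sqrt{6} + 0 = 2 \sqrt{3} + 0 = 2 \sqrt{3}$)
$\frac{l{\left(58 \right)} - 2788}{G + 2863} = \frac{2 \sqrt{3} - 2788}{\frac{1}{4517} + 2863} = \frac{-2788 + 2 \sqrt{3}}{\frac{12932172}{4517}} = \left(-2788 + 2 \sqrt{3}\right) \frac{4517}{12932172} = - \frac{185197}{190179} + \frac{4517 \sqrt{3}}{6466086}$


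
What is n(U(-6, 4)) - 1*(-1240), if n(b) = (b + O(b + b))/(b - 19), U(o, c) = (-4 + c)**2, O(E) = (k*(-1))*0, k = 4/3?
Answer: 1240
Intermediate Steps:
k = 4/3 (k = 4*(1/3) = 4/3 ≈ 1.3333)
O(E) = 0 (O(E) = ((4/3)*(-1))*0 = -4/3*0 = 0)
n(b) = b/(-19 + b) (n(b) = (b + 0)/(b - 19) = b/(-19 + b))
n(U(-6, 4)) - 1*(-1240) = (-4 + 4)**2/(-19 + (-4 + 4)**2) - 1*(-1240) = 0**2/(-19 + 0**2) + 1240 = 0/(-19 + 0) + 1240 = 0/(-19) + 1240 = 0*(-1/19) + 1240 = 0 + 1240 = 1240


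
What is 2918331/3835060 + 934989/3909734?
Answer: 7497818424147/7497032237020 ≈ 1.0001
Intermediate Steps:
2918331/3835060 + 934989/3909734 = 7497818424147/7497032237020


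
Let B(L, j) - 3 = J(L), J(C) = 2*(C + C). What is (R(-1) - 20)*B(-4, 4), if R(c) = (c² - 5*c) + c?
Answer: 195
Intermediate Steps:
J(C) = 4*C (J(C) = 2*(2*C) = 4*C)
B(L, j) = 3 + 4*L
R(c) = c² - 4*c
(R(-1) - 20)*B(-4, 4) = (-(-4 - 1) - 20)*(3 + 4*(-4)) = (-1*(-5) - 20)*(3 - 16) = (5 - 20)*(-13) = -15*(-13) = 195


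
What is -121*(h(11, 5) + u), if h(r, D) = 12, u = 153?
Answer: -19965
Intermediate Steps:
-121*(h(11, 5) + u) = -121*(12 + 153) = -121*165 = -19965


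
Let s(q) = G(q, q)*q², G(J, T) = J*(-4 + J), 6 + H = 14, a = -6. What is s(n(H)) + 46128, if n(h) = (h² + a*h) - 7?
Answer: 49773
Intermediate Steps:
H = 8 (H = -6 + 14 = 8)
n(h) = -7 + h² - 6*h (n(h) = (h² - 6*h) - 7 = -7 + h² - 6*h)
s(q) = q³*(-4 + q) (s(q) = (q*(-4 + q))*q² = q³*(-4 + q))
s(n(H)) + 46128 = (-7 + 8² - 6*8)³*(-4 + (-7 + 8² - 6*8)) + 46128 = (-7 + 64 - 48)³*(-4 + (-7 + 64 - 48)) + 46128 = 9³*(-4 + 9) + 46128 = 729*5 + 46128 = 3645 + 46128 = 49773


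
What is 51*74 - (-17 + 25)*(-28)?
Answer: 3998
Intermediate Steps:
51*74 - (-17 + 25)*(-28) = 3774 - 8*(-28) = 3774 - 1*(-224) = 3774 + 224 = 3998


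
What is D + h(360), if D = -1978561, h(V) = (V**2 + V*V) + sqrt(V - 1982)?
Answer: -1719361 + I*sqrt(1622) ≈ -1.7194e+6 + 40.274*I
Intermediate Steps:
h(V) = sqrt(-1982 + V) + 2*V**2 (h(V) = (V**2 + V**2) + sqrt(-1982 + V) = 2*V**2 + sqrt(-1982 + V) = sqrt(-1982 + V) + 2*V**2)
D + h(360) = -1978561 + (sqrt(-1982 + 360) + 2*360**2) = -1978561 + (sqrt(-1622) + 2*129600) = -1978561 + (I*sqrt(1622) + 259200) = -1978561 + (259200 + I*sqrt(1622)) = -1719361 + I*sqrt(1622)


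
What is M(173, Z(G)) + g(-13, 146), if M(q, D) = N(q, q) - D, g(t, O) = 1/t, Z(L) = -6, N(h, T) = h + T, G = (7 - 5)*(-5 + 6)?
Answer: 4575/13 ≈ 351.92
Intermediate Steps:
G = 2 (G = 2*1 = 2)
N(h, T) = T + h
M(q, D) = -D + 2*q (M(q, D) = (q + q) - D = 2*q - D = -D + 2*q)
M(173, Z(G)) + g(-13, 146) = (-1*(-6) + 2*173) + 1/(-13) = (6 + 346) - 1/13 = 352 - 1/13 = 4575/13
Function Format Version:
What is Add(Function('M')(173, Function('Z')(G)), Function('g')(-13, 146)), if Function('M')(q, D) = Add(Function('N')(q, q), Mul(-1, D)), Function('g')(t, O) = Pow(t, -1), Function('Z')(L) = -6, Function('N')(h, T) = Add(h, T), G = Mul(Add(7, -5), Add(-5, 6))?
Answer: Rational(4575, 13) ≈ 351.92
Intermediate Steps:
G = 2 (G = Mul(2, 1) = 2)
Function('N')(h, T) = Add(T, h)
Function('M')(q, D) = Add(Mul(-1, D), Mul(2, q)) (Function('M')(q, D) = Add(Add(q, q), Mul(-1, D)) = Add(Mul(2, q), Mul(-1, D)) = Add(Mul(-1, D), Mul(2, q)))
Add(Function('M')(173, Function('Z')(G)), Function('g')(-13, 146)) = Add(Add(Mul(-1, -6), Mul(2, 173)), Pow(-13, -1)) = Add(Add(6, 346), Rational(-1, 13)) = Add(352, Rational(-1, 13)) = Rational(4575, 13)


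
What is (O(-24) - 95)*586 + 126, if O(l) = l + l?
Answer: -83672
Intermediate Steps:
O(l) = 2*l
(O(-24) - 95)*586 + 126 = (2*(-24) - 95)*586 + 126 = (-48 - 95)*586 + 126 = -143*586 + 126 = -83798 + 126 = -83672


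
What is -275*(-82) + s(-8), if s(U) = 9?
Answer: 22559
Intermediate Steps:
-275*(-82) + s(-8) = -275*(-82) + 9 = 22550 + 9 = 22559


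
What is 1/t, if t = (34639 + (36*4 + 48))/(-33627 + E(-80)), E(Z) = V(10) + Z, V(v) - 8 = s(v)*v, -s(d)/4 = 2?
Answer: -33779/34831 ≈ -0.96980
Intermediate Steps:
s(d) = -8 (s(d) = -4*2 = -8)
V(v) = 8 - 8*v
E(Z) = -72 + Z (E(Z) = (8 - 8*10) + Z = (8 - 80) + Z = -72 + Z)
t = -34831/33779 (t = (34639 + (36*4 + 48))/(-33627 + (-72 - 80)) = (34639 + (144 + 48))/(-33627 - 152) = (34639 + 192)/(-33779) = 34831*(-1/33779) = -34831/33779 ≈ -1.0311)
1/t = 1/(-34831/33779) = -33779/34831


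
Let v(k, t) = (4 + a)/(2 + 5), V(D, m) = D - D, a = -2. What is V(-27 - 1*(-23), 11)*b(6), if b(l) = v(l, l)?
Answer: 0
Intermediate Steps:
V(D, m) = 0
v(k, t) = 2/7 (v(k, t) = (4 - 2)/(2 + 5) = 2/7)
b(l) = 2/7
V(-27 - 1*(-23), 11)*b(6) = 0*(2/7) = 0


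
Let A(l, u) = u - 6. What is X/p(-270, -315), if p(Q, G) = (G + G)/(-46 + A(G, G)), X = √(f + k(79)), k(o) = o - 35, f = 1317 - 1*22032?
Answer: 367*I*√20671/630 ≈ 83.754*I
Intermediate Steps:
A(l, u) = -6 + u
f = -20715 (f = 1317 - 22032 = -20715)
k(o) = -35 + o
X = I*√20671 (X = √(-20715 + (-35 + 79)) = √(-20715 + 44) = √(-20671) = I*√20671 ≈ 143.77*I)
p(Q, G) = 2*G/(-52 + G) (p(Q, G) = (G + G)/(-46 + (-6 + G)) = (2*G)/(-52 + G) = 2*G/(-52 + G))
X/p(-270, -315) = (I*√20671)/((2*(-315)/(-52 - 315))) = (I*√20671)/((2*(-315)/(-367))) = (I*√20671)/((2*(-315)*(-1/367))) = (I*√20671)/(630/367) = (I*√20671)*(367/630) = 367*I*√20671/630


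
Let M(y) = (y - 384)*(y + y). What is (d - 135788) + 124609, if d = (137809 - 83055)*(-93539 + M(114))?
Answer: -8492301825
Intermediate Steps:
M(y) = 2*y*(-384 + y) (M(y) = (-384 + y)*(2*y) = 2*y*(-384 + y))
d = -8492290646 (d = (137809 - 83055)*(-93539 + 2*114*(-384 + 114)) = 54754*(-93539 + 2*114*(-270)) = 54754*(-93539 - 61560) = 54754*(-155099) = -8492290646)
(d - 135788) + 124609 = (-8492290646 - 135788) + 124609 = -8492426434 + 124609 = -8492301825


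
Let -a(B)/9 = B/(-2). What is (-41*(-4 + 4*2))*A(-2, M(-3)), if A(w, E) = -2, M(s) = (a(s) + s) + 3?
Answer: 328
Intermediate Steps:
a(B) = 9*B/2 (a(B) = -9*B/(-2) = -9*B*(-1)/2 = -(-9)*B/2 = 9*B/2)
M(s) = 3 + 11*s/2 (M(s) = (9*s/2 + s) + 3 = 11*s/2 + 3 = 3 + 11*s/2)
(-41*(-4 + 4*2))*A(-2, M(-3)) = -41*(-4 + 4*2)*(-2) = -41*(-4 + 8)*(-2) = -41*4*(-2) = -164*(-2) = 328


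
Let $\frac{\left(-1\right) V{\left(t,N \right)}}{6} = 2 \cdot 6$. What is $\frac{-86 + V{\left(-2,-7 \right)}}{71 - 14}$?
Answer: $- \frac{158}{57} \approx -2.7719$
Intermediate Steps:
$V{\left(t,N \right)} = -72$ ($V{\left(t,N \right)} = - 6 \cdot 2 \cdot 6 = \left(-6\right) 12 = -72$)
$\frac{-86 + V{\left(-2,-7 \right)}}{71 - 14} = \frac{-86 - 72}{71 - 14} = - \frac{158}{71 - 14} = - \frac{158}{57}$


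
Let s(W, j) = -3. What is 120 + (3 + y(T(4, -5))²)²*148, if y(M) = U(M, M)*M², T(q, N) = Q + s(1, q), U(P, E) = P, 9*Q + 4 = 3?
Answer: 34596126804253088812/282429536481 ≈ 1.2249e+8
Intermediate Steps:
Q = -⅑ (Q = -4/9 + (⅑)*3 = -4/9 + ⅓ = -⅑ ≈ -0.11111)
T(q, N) = -28/9 (T(q, N) = -⅑ - 3 = -28/9)
y(M) = M³ (y(M) = M*M² = M³)
120 + (3 + y(T(4, -5))²)²*148 = 120 + (3 + ((-28/9)³)²)²*148 = 120 + (3 + (-21952/729)²)²*148 = 120 + (3 + 481890304/531441)²*148 = 120 + (483484627/531441)²*148 = 120 + (233757384545329129/282429536481)*148 = 120 + 34596092912708711092/282429536481 = 34596126804253088812/282429536481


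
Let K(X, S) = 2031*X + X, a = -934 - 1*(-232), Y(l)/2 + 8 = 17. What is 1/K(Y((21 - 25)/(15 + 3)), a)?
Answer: 1/36576 ≈ 2.7340e-5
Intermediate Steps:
Y(l) = 18 (Y(l) = -16 + 2*17 = -16 + 34 = 18)
a = -702 (a = -934 + 232 = -702)
K(X, S) = 2032*X
1/K(Y((21 - 25)/(15 + 3)), a) = 1/(2032*18) = 1/36576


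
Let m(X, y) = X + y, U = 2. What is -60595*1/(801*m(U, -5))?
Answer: 60595/2403 ≈ 25.216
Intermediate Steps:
-60595*1/(801*m(U, -5)) = -60595*1/(801*(2 - 5)) = -60595/((-3*801)) = -60595/(-2403) = -60595*(-1/2403) = 60595/2403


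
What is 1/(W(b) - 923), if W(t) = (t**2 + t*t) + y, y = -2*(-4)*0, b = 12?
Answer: -1/635 ≈ -0.0015748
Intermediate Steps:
y = 0 (y = 8*0 = 0)
W(t) = 2*t**2 (W(t) = (t**2 + t*t) + 0 = (t**2 + t**2) + 0 = 2*t**2 + 0 = 2*t**2)
1/(W(b) - 923) = 1/(2*12**2 - 923) = 1/(2*144 - 923) = 1/(288 - 923) = 1/(-635) = -1/635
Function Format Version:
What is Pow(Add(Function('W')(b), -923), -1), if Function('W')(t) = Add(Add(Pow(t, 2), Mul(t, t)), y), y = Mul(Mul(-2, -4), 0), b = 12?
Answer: Rational(-1, 635) ≈ -0.0015748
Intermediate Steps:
y = 0 (y = Mul(8, 0) = 0)
Function('W')(t) = Mul(2, Pow(t, 2)) (Function('W')(t) = Add(Add(Pow(t, 2), Mul(t, t)), 0) = Add(Add(Pow(t, 2), Pow(t, 2)), 0) = Add(Mul(2, Pow(t, 2)), 0) = Mul(2, Pow(t, 2)))
Pow(Add(Function('W')(b), -923), -1) = Pow(Add(Mul(2, Pow(12, 2)), -923), -1) = Pow(Add(Mul(2, 144), -923), -1) = Pow(Add(288, -923), -1) = Pow(-635, -1) = Rational(-1, 635)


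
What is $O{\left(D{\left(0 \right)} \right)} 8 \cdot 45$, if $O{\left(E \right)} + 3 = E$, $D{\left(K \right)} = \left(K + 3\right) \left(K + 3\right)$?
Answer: $2160$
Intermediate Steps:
$D{\left(K \right)} = \left(3 + K\right)^{2}$ ($D{\left(K \right)} = \left(3 + K\right) \left(3 + K\right) = \left(3 + K\right)^{2}$)
$O{\left(E \right)} = -3 + E$
$O{\left(D{\left(0 \right)} \right)} 8 \cdot 45 = \left(-3 + \left(3 + 0\right)^{2}\right) 8 \cdot 45 = \left(-3 + 3^{2}\right) 8 \cdot 45 = \left(-3 + 9\right) 8 \cdot 45 = 6 \cdot 8 \cdot 45 = 48 \cdot 45 = 2160$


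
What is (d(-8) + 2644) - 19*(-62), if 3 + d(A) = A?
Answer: 3811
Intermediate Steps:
d(A) = -3 + A
(d(-8) + 2644) - 19*(-62) = ((-3 - 8) + 2644) - 19*(-62) = (-11 + 2644) + 1178 = 2633 + 1178 = 3811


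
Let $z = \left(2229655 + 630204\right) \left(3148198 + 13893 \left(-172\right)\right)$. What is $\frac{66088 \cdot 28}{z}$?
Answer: $\frac{925232}{1084747378559} \approx 8.5295 \cdot 10^{-7}$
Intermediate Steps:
$z = 2169494757118$ ($z = 2859859 \left(3148198 - 2389596\right) = 2859859 \cdot 758602 = 2169494757118$)
$\frac{66088 \cdot 28}{z} = \frac{66088 \cdot 28}{2169494757118} = 1850464 \cdot \frac{1}{2169494757118} = \frac{925232}{1084747378559}$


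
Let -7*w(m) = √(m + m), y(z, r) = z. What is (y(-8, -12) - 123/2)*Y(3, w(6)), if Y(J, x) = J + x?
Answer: -417/2 + 139*√3/7 ≈ -174.11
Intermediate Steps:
w(m) = -√2*√m/7 (w(m) = -√(m + m)/7 = -√2*√m/7)
(y(-8, -12) - 123/2)*Y(3, w(6)) = (-8 - 123/2)*(3 - √2*√6/7) = (-8 - 123*½)*(3 - 2*√3/7) = (-8 - 123/2)*(3 - 2*√3/7) = -139*(3 - 2*√3/7)/2 = -417/2 + 139*√3/7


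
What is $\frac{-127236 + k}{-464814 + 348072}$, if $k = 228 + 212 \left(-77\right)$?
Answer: $\frac{71666}{58371} \approx 1.2278$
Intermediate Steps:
$k = -16096$ ($k = 228 - 16324 = -16096$)
$\frac{-127236 + k}{-464814 + 348072} = \frac{-127236 - 16096}{-464814 + 348072} = - \frac{143332}{-116742} = \left(-143332\right) \left(- \frac{1}{116742}\right) = \frac{71666}{58371}$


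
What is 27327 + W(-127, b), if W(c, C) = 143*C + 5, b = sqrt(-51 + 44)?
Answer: 27332 + 143*I*sqrt(7) ≈ 27332.0 + 378.34*I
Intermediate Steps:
b = I*sqrt(7) (b = sqrt(-7) = I*sqrt(7) ≈ 2.6458*I)
W(c, C) = 5 + 143*C
27327 + W(-127, b) = 27327 + (5 + 143*(I*sqrt(7))) = 27327 + (5 + 143*I*sqrt(7)) = 27332 + 143*I*sqrt(7)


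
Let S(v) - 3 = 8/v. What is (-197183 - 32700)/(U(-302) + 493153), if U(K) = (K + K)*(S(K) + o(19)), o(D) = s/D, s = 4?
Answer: -4367777/9333367 ≈ -0.46797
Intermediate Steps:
S(v) = 3 + 8/v
o(D) = 4/D
U(K) = 2*K*(61/19 + 8/K) (U(K) = (K + K)*((3 + 8/K) + 4/19) = (2*K)*((3 + 8/K) + 4*(1/19)) = (2*K)*((3 + 8/K) + 4/19) = (2*K)*(61/19 + 8/K) = 2*K*(61/19 + 8/K))
(-197183 - 32700)/(U(-302) + 493153) = (-197183 - 32700)/((16 + (122/19)*(-302)) + 493153) = -229883/((16 - 36844/19) + 493153) = -229883/(-36540/19 + 493153) = -229883/9333367/19 = -229883*19/9333367 = -4367777/9333367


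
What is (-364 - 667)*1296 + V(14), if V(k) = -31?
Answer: -1336207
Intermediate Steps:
(-364 - 667)*1296 + V(14) = (-364 - 667)*1296 - 31 = -1031*1296 - 31 = -1336176 - 31 = -1336207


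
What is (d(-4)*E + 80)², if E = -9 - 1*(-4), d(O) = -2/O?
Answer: 24025/4 ≈ 6006.3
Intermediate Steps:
E = -5 (E = -9 + 4 = -5)
(d(-4)*E + 80)² = (-2/(-4)*(-5) + 80)² = (-2*(-¼)*(-5) + 80)² = ((½)*(-5) + 80)² = (-5/2 + 80)² = (155/2)² = 24025/4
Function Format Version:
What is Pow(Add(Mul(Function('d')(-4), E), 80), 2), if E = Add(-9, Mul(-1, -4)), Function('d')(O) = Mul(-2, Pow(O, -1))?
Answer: Rational(24025, 4) ≈ 6006.3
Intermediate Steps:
E = -5 (E = Add(-9, 4) = -5)
Pow(Add(Mul(Function('d')(-4), E), 80), 2) = Pow(Add(Mul(Mul(-2, Pow(-4, -1)), -5), 80), 2) = Pow(Add(Mul(Mul(-2, Rational(-1, 4)), -5), 80), 2) = Pow(Add(Mul(Rational(1, 2), -5), 80), 2) = Pow(Add(Rational(-5, 2), 80), 2) = Pow(Rational(155, 2), 2) = Rational(24025, 4)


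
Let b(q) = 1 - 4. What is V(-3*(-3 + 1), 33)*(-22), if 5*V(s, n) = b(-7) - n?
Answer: 792/5 ≈ 158.40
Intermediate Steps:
b(q) = -3
V(s, n) = -⅗ - n/5 (V(s, n) = (-3 - n)/5 = -⅗ - n/5)
V(-3*(-3 + 1), 33)*(-22) = (-⅗ - ⅕*33)*(-22) = (-⅗ - 33/5)*(-22) = -36/5*(-22) = 792/5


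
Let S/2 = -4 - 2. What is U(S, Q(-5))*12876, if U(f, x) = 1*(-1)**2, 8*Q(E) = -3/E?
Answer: 12876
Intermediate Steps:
S = -12 (S = 2*(-4 - 2) = 2*(-6) = -12)
Q(E) = -3/(8*E) (Q(E) = (-3/E)/8 = -3/(8*E))
U(f, x) = 1 (U(f, x) = 1*1 = 1)
U(S, Q(-5))*12876 = 1*12876 = 12876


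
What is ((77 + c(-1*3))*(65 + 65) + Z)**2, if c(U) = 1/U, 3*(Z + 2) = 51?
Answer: 896703025/9 ≈ 9.9634e+7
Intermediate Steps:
Z = 15 (Z = -2 + (1/3)*51 = -2 + 17 = 15)
((77 + c(-1*3))*(65 + 65) + Z)**2 = ((77 + 1/(-1*3))*(65 + 65) + 15)**2 = ((77 + 1/(-3))*130 + 15)**2 = ((77 - 1/3)*130 + 15)**2 = ((230/3)*130 + 15)**2 = (29900/3 + 15)**2 = (29945/3)**2 = 896703025/9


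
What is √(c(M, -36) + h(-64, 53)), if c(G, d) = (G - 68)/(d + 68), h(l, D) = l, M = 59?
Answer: 11*I*√34/8 ≈ 8.0176*I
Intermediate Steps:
c(G, d) = (-68 + G)/(68 + d)
√(c(M, -36) + h(-64, 53)) = √((-68 + 59)/(68 - 36) - 64) = √(-9/32 - 64) = √(-2057/32) = 11*I*√34/8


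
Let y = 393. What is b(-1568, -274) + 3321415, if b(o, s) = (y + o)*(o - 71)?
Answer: 5247240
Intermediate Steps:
b(o, s) = (-71 + o)*(393 + o) (b(o, s) = (393 + o)*(o - 71) = (393 + o)*(-71 + o) = (-71 + o)*(393 + o))
b(-1568, -274) + 3321415 = (-27903 + (-1568)² + 322*(-1568)) + 3321415 = (-27903 + 2458624 - 504896) + 3321415 = 1925825 + 3321415 = 5247240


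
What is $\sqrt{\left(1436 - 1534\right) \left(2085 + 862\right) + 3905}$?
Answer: $i \sqrt{284901} \approx 533.76 i$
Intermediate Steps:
$\sqrt{\left(1436 - 1534\right) \left(2085 + 862\right) + 3905} = \sqrt{\left(-98\right) 2947 + 3905} = \sqrt{-288806 + 3905} = \sqrt{-284901} = i \sqrt{284901}$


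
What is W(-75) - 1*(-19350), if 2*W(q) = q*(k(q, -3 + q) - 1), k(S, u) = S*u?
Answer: -399975/2 ≈ -1.9999e+5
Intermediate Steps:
W(q) = q*(-1 + q*(-3 + q))/2 (W(q) = (q*(q*(-3 + q) - 1))/2 = (q*(-1 + q*(-3 + q)))/2 = q*(-1 + q*(-3 + q))/2)
W(-75) - 1*(-19350) = (½)*(-75)*(-1 - 75*(-3 - 75)) - 1*(-19350) = (½)*(-75)*(-1 - 75*(-78)) + 19350 = (½)*(-75)*(-1 + 5850) + 19350 = (½)*(-75)*5849 + 19350 = -438675/2 + 19350 = -399975/2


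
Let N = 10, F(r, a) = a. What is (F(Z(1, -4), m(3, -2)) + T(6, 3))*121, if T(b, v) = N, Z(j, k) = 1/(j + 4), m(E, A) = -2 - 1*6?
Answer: 242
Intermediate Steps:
m(E, A) = -8 (m(E, A) = -2 - 6 = -8)
Z(j, k) = 1/(4 + j)
T(b, v) = 10
(F(Z(1, -4), m(3, -2)) + T(6, 3))*121 = (-8 + 10)*121 = 2*121 = 242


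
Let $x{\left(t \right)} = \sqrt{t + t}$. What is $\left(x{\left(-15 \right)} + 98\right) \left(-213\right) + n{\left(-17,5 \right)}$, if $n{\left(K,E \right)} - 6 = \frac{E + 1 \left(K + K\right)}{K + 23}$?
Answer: $- \frac{125237}{6} - 213 i \sqrt{30} \approx -20873.0 - 1166.6 i$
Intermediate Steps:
$x{\left(t \right)} = \sqrt{2} \sqrt{t}$ ($x{\left(t \right)} = \sqrt{2 t} = \sqrt{2} \sqrt{t}$)
$n{\left(K,E \right)} = 6 + \frac{E + 2 K}{23 + K}$ ($n{\left(K,E \right)} = 6 + \frac{E + 1 \left(K + K\right)}{K + 23} = 6 + \frac{E + 1 \cdot 2 K}{23 + K} = 6 + \frac{E + 2 K}{23 + K}$)
$\left(x{\left(-15 \right)} + 98\right) \left(-213\right) + n{\left(-17,5 \right)} = \left(\sqrt{2} \sqrt{-15} + 98\right) \left(-213\right) + \frac{138 + 5 + 8 \left(-17\right)}{23 - 17} = \left(\sqrt{2} i \sqrt{15} + 98\right) \left(-213\right) + \frac{138 + 5 - 136}{6} = \left(i \sqrt{30} + 98\right) \left(-213\right) + \frac{1}{6} \cdot 7 = \left(98 + i \sqrt{30}\right) \left(-213\right) + \frac{7}{6} = \left(-20874 - 213 i \sqrt{30}\right) + \frac{7}{6} = - \frac{125237}{6} - 213 i \sqrt{30}$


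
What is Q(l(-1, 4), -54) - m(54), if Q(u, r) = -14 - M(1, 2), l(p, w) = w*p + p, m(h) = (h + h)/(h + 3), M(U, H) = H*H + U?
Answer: -397/19 ≈ -20.895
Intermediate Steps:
M(U, H) = U + H² (M(U, H) = H² + U = U + H²)
m(h) = 2*h/(3 + h) (m(h) = (2*h)/(3 + h) = 2*h/(3 + h))
l(p, w) = p + p*w (l(p, w) = p*w + p = p + p*w)
Q(u, r) = -19 (Q(u, r) = -14 - (1 + 2²) = -14 - (1 + 4) = -14 - 1*5 = -14 - 5 = -19)
Q(l(-1, 4), -54) - m(54) = -19 - 2*54/(3 + 54) = -19 - 2*54/57 = -19 - 1*36/19 = -19 - 36/19 = -397/19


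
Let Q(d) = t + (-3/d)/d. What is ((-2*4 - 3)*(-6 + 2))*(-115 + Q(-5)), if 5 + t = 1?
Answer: -131032/25 ≈ -5241.3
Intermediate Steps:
t = -4 (t = -5 + 1 = -4)
Q(d) = -4 - 3/d² (Q(d) = -4 + (-3/d)/d = -4 - 3/d²)
((-2*4 - 3)*(-6 + 2))*(-115 + Q(-5)) = ((-2*4 - 3)*(-6 + 2))*(-115 + (-4 - 3/(-5)²)) = ((-8 - 3)*(-4))*(-115 + (-4 - 3*1/25)) = (-11*(-4))*(-115 + (-4 - 3/25)) = 44*(-115 - 103/25) = 44*(-2978/25) = -131032/25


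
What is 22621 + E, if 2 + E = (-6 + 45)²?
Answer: 24140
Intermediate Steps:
E = 1519 (E = -2 + (-6 + 45)² = -2 + 39² = -2 + 1521 = 1519)
22621 + E = 22621 + 1519 = 24140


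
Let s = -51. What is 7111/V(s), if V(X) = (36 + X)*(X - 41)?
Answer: 7111/1380 ≈ 5.1529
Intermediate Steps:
V(X) = (-41 + X)*(36 + X) (V(X) = (36 + X)*(-41 + X) = (-41 + X)*(36 + X))
7111/V(s) = 7111/(-1476 + (-51)**2 - 5*(-51)) = 7111/(-1476 + 2601 + 255) = 7111/1380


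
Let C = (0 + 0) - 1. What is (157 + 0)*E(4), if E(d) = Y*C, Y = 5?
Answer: -785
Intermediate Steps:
C = -1 (C = 0 - 1 = -1)
E(d) = -5 (E(d) = 5*(-1) = -5)
(157 + 0)*E(4) = (157 + 0)*(-5) = 157*(-5) = -785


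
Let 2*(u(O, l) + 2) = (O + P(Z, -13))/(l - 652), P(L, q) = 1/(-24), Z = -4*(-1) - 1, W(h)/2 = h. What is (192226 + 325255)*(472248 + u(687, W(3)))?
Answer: 7577674797055361/31008 ≈ 2.4438e+11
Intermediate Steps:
W(h) = 2*h
Z = 3 (Z = 4 - 1 = 3)
P(L, q) = -1/24
u(O, l) = -2 + (-1/24 + O)/(2*(-652 + l)) (u(O, l) = -2 + ((O - 1/24)/(l - 652))/2 = -2 + ((-1/24 + O)/(-652 + l))/2 = -2 + (-1/24 + O)/(2*(-652 + l)))
(192226 + 325255)*(472248 + u(687, W(3))) = (192226 + 325255)*(472248 + (62591 - 192*3 + 24*687)/(48*(-652 + 2*3))) = 517481*(472248 + (62591 - 96*6 + 16488)/(48*(-652 + 6))) = 517481*(472248 + (1/48)*(62591 - 576 + 16488)/(-646)) = 517481*(472248 + (1/48)*(-1/646)*78503) = 517481*(472248 - 78503/31008) = 517481*(14643387481/31008) = 7577674797055361/31008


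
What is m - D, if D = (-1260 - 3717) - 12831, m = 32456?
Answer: 50264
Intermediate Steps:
D = -17808 (D = -4977 - 12831 = -17808)
m - D = 32456 - 1*(-17808) = 32456 + 17808 = 50264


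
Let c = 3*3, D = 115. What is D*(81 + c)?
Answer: 10350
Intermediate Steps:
c = 9
D*(81 + c) = 115*(81 + 9) = 115*90 = 10350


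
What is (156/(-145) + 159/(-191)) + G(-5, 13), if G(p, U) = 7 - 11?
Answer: -163631/27695 ≈ -5.9083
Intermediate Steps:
G(p, U) = -4
(156/(-145) + 159/(-191)) + G(-5, 13) = (156/(-145) + 159/(-191)) - 4 = (156*(-1/145) + 159*(-1/191)) - 4 = (-156/145 - 159/191) - 4 = -52851/27695 - 4 = -163631/27695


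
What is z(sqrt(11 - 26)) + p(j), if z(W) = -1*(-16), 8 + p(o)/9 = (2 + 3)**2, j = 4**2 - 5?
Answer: 169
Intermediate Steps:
j = 11 (j = 16 - 5 = 11)
p(o) = 153 (p(o) = -72 + 9*(2 + 3)**2 = -72 + 9*5**2 = -72 + 9*25 = -72 + 225 = 153)
z(W) = 16
z(sqrt(11 - 26)) + p(j) = 16 + 153 = 169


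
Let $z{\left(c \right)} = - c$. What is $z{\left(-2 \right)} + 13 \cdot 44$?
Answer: $574$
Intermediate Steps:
$z{\left(-2 \right)} + 13 \cdot 44 = \left(-1\right) \left(-2\right) + 13 \cdot 44 = 2 + 572 = 574$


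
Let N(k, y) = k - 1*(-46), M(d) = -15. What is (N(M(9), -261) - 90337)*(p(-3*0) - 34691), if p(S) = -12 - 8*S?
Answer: 3133889118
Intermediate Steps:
N(k, y) = 46 + k (N(k, y) = k + 46 = 46 + k)
(N(M(9), -261) - 90337)*(p(-3*0) - 34691) = ((46 - 15) - 90337)*((-12 - (-24)*0) - 34691) = (31 - 90337)*((-12 - 8*0) - 34691) = -90306*((-12 + 0) - 34691) = -90306*(-12 - 34691) = -90306*(-34703) = 3133889118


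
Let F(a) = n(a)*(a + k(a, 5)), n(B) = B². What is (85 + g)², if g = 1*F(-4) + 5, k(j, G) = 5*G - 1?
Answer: 168100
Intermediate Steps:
k(j, G) = -1 + 5*G
F(a) = a²*(24 + a) (F(a) = a²*(a + (-1 + 5*5)) = a²*(a + (-1 + 25)) = a²*(a + 24) = a²*(24 + a))
g = 325 (g = 1*((-4)²*(24 - 4)) + 5 = 1*(16*20) + 5 = 1*320 + 5 = 320 + 5 = 325)
(85 + g)² = (85 + 325)² = 410² = 168100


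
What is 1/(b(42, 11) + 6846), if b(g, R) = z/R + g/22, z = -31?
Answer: 11/75296 ≈ 0.00014609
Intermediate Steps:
b(g, R) = -31/R + g/22
1/(b(42, 11) + 6846) = 1/((-31/11 + (1/22)*42) + 6846) = 1/((-31*1/11 + 21/11) + 6846) = 1/((-31/11 + 21/11) + 6846) = 1/(-10/11 + 6846) = 1/(75296/11) = 11/75296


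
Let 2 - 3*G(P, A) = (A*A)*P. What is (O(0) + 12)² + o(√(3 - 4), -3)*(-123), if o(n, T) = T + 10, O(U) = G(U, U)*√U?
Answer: -717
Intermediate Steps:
G(P, A) = ⅔ - P*A²/3 (G(P, A) = ⅔ - A*A*P/3 = ⅔ - A²*P/3 = ⅔ - P*A²/3)
O(U) = √U*(⅔ - U³/3) (O(U) = (⅔ - U*U²/3)*√U = (⅔ - U³/3)*√U = √U*(⅔ - U³/3))
o(n, T) = 10 + T
(O(0) + 12)² + o(√(3 - 4), -3)*(-123) = (√0*(2 - 1*0³)/3 + 12)² + (10 - 3)*(-123) = ((⅓)*0*(2 - 1*0) + 12)² + 7*(-123) = ((⅓)*0*(2 + 0) + 12)² - 861 = ((⅓)*0*2 + 12)² - 861 = (0 + 12)² - 861 = 12² - 861 = 144 - 861 = -717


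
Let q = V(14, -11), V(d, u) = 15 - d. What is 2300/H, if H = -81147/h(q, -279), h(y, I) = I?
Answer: 213900/27049 ≈ 7.9079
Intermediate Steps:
q = 1 (q = 15 - 1*14 = 15 - 14 = 1)
H = 27049/93 (H = -81147/(-279) = -81147*(-1/279) = 27049/93 ≈ 290.85)
2300/H = 2300/(27049/93) = 2300*(93/27049) = 213900/27049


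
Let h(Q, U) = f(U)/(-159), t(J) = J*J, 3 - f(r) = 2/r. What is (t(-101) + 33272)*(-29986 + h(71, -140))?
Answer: -4836289969981/3710 ≈ -1.3036e+9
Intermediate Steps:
f(r) = 3 - 2/r
t(J) = J²
h(Q, U) = -1/53 + 2/(159*U) (h(Q, U) = (3 - 2/U)/(-159) = (3 - 2/U)*(-1/159) = -1/53 + 2/(159*U))
(t(-101) + 33272)*(-29986 + h(71, -140)) = ((-101)² + 33272)*(-29986 + (1/159)*(2 - 3*(-140))/(-140)) = (10201 + 33272)*(-29986 + (1/159)*(-1/140)*(2 + 420)) = 43473*(-29986 + (1/159)*(-1/140)*422) = 43473*(-29986 - 211/11130) = 43473*(-333744391/11130) = -4836289969981/3710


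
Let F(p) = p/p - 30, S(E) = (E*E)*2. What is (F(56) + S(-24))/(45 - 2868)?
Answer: -1123/2823 ≈ -0.39780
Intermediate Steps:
S(E) = 2*E**2 (S(E) = E**2*2 = 2*E**2)
F(p) = -29 (F(p) = 1 - 30 = -29)
(F(56) + S(-24))/(45 - 2868) = (-29 + 2*(-24)**2)/(45 - 2868) = (-29 + 2*576)/(-2823) = (-29 + 1152)*(-1/2823) = 1123*(-1/2823) = -1123/2823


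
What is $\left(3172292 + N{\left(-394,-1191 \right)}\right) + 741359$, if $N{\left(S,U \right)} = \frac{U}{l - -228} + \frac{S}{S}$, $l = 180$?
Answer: $\frac{532256275}{136} \approx 3.9136 \cdot 10^{6}$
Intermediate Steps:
$N{\left(S,U \right)} = 1 + \frac{U}{408}$ ($N{\left(S,U \right)} = \frac{U}{180 - -228} + \frac{S}{S} = \frac{U}{180 + 228} + 1 = \frac{U}{408} + 1 = 1 + \frac{U}{408}$)
$\left(3172292 + N{\left(-394,-1191 \right)}\right) + 741359 = \left(3172292 + \left(1 + \frac{1}{408} \left(-1191\right)\right)\right) + 741359 = \left(3172292 + \left(1 - \frac{397}{136}\right)\right) + 741359 = \left(3172292 - \frac{261}{136}\right) + 741359 = \frac{431431451}{136} + 741359 = \frac{532256275}{136}$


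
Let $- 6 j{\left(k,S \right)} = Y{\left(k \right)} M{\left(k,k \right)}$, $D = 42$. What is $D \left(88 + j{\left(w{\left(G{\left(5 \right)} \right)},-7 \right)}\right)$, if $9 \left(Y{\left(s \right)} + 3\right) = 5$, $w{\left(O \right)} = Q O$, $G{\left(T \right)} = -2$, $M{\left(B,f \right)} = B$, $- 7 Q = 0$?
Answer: $3696$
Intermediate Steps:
$Q = 0$ ($Q = \left(- \frac{1}{7}\right) 0 = 0$)
$w{\left(O \right)} = 0$ ($w{\left(O \right)} = 0 O = 0$)
$Y{\left(s \right)} = - \frac{22}{9}$ ($Y{\left(s \right)} = -3 + \frac{1}{9} \cdot 5 = -3 + \frac{5}{9} = - \frac{22}{9}$)
$j{\left(k,S \right)} = \frac{11 k}{27}$ ($j{\left(k,S \right)} = - \frac{\left(- \frac{22}{9}\right) k}{6} = \frac{11 k}{27}$)
$D \left(88 + j{\left(w{\left(G{\left(5 \right)} \right)},-7 \right)}\right) = 42 \left(88 + \frac{11}{27} \cdot 0\right) = 42 \left(88 + 0\right) = 42 \cdot 88 = 3696$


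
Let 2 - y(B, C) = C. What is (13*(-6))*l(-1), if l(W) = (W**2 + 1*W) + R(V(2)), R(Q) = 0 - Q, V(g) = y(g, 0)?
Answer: 156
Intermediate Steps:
y(B, C) = 2 - C
V(g) = 2 (V(g) = 2 - 1*0 = 2 + 0 = 2)
R(Q) = -Q
l(W) = -2 + W + W**2 (l(W) = (W**2 + 1*W) - 1*2 = (W**2 + W) - 2 = (W + W**2) - 2 = -2 + W + W**2)
(13*(-6))*l(-1) = (13*(-6))*(-2 - 1 + (-1)**2) = -78*(-2 - 1 + 1) = -78*(-2) = 156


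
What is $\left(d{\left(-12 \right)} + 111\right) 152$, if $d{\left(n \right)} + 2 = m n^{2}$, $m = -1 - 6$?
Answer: $-136648$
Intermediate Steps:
$m = -7$ ($m = -1 - 6 = -7$)
$d{\left(n \right)} = -2 - 7 n^{2}$
$\left(d{\left(-12 \right)} + 111\right) 152 = \left(\left(-2 - 7 \left(-12\right)^{2}\right) + 111\right) 152 = \left(\left(-2 - 1008\right) + 111\right) 152 = \left(-1010 + 111\right) 152 = \left(-899\right) 152 = -136648$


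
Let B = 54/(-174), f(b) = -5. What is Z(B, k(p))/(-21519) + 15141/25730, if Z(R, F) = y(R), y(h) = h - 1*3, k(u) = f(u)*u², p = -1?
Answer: 3150408757/5352277410 ≈ 0.58861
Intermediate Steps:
B = -9/29 (B = 54*(-1/174) = -9/29 ≈ -0.31034)
k(u) = -5*u²
y(h) = -3 + h (y(h) = h - 3 = -3 + h)
Z(R, F) = -3 + R
Z(B, k(p))/(-21519) + 15141/25730 = (-3 - 9/29)/(-21519) + 15141/25730 = -96/29*(-1/21519) + 15141*(1/25730) = 32/208017 + 15141/25730 = 3150408757/5352277410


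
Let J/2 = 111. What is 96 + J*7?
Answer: 1650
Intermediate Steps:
J = 222 (J = 2*111 = 222)
96 + J*7 = 96 + 222*7 = 96 + 1554 = 1650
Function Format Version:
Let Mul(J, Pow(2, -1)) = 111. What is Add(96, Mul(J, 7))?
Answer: 1650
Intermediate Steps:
J = 222 (J = Mul(2, 111) = 222)
Add(96, Mul(J, 7)) = Add(96, Mul(222, 7)) = Add(96, 1554) = 1650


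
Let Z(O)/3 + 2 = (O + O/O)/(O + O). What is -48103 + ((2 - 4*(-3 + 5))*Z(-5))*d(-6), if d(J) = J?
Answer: -241379/5 ≈ -48276.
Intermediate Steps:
Z(O) = -6 + 3*(1 + O)/(2*O) (Z(O) = -6 + 3*((O + O/O)/(O + O)) = -6 + 3*((O + 1)/((2*O))) = -6 + 3*((1 + O)*(1/(2*O))) = -6 + 3*((1 + O)/(2*O)) = -6 + 3*(1 + O)/(2*O))
-48103 + ((2 - 4*(-3 + 5))*Z(-5))*d(-6) = -48103 + ((2 - 4*(-3 + 5))*((3/2)*(1 - 3*(-5))/(-5)))*(-6) = -48103 + ((2 - 4*2)*((3/2)*(-⅕)*(1 + 15)))*(-6) = -48103 + ((2 - 1*8)*((3/2)*(-⅕)*16))*(-6) = -48103 + ((2 - 8)*(-24/5))*(-6) = -48103 - 6*(-24/5)*(-6) = -48103 + (144/5)*(-6) = -48103 - 864/5 = -241379/5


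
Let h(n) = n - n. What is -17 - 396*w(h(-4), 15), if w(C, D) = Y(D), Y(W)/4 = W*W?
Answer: -356417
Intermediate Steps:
h(n) = 0
Y(W) = 4*W**2 (Y(W) = 4*(W*W) = 4*W**2)
w(C, D) = 4*D**2
-17 - 396*w(h(-4), 15) = -17 - 1584*15**2 = -17 - 1584*225 = -17 - 396*900 = -17 - 356400 = -356417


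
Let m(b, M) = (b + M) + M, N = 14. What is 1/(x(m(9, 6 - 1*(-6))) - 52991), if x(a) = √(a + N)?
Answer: -52991/2808046034 - √47/2808046034 ≈ -1.8874e-5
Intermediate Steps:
m(b, M) = b + 2*M (m(b, M) = (M + b) + M = b + 2*M)
x(a) = √(14 + a) (x(a) = √(a + 14) = √(14 + a))
1/(x(m(9, 6 - 1*(-6))) - 52991) = 1/(√(14 + (9 + 2*(6 - 1*(-6)))) - 52991) = 1/(√(14 + (9 + 2*(6 + 6))) - 52991) = 1/(√(14 + (9 + 2*12)) - 52991) = 1/(√(14 + (9 + 24)) - 52991) = 1/(√(14 + 33) - 52991) = 1/(√47 - 52991) = 1/(-52991 + √47)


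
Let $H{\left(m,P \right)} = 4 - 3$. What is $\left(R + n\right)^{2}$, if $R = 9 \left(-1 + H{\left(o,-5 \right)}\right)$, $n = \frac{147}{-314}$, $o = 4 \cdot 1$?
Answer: $\frac{21609}{98596} \approx 0.21917$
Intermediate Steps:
$o = 4$
$H{\left(m,P \right)} = 1$ ($H{\left(m,P \right)} = 4 - 3 = 1$)
$n = - \frac{147}{314}$ ($n = 147 \left(- \frac{1}{314}\right) = - \frac{147}{314} \approx -0.46815$)
$R = 0$ ($R = 9 \left(-1 + 1\right) = 9 \cdot 0 = 0$)
$\left(R + n\right)^{2} = \left(0 - \frac{147}{314}\right)^{2} = \left(- \frac{147}{314}\right)^{2} = \frac{21609}{98596}$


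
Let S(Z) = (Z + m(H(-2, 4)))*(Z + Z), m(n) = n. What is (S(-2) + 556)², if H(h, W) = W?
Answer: 300304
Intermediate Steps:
S(Z) = 2*Z*(4 + Z) (S(Z) = (Z + 4)*(Z + Z) = (4 + Z)*(2*Z) = 2*Z*(4 + Z))
(S(-2) + 556)² = (2*(-2)*(4 - 2) + 556)² = (2*(-2)*2 + 556)² = (-8 + 556)² = 548² = 300304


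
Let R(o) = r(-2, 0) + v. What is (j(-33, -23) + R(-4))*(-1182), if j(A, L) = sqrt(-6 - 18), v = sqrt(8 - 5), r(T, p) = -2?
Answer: 2364 - 1182*sqrt(3) - 2364*I*sqrt(6) ≈ 316.72 - 5790.6*I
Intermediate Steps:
v = sqrt(3) ≈ 1.7320
j(A, L) = 2*I*sqrt(6) (j(A, L) = sqrt(-24) = 2*I*sqrt(6))
R(o) = -2 + sqrt(3)
(j(-33, -23) + R(-4))*(-1182) = (2*I*sqrt(6) + (-2 + sqrt(3)))*(-1182) = (-2 + sqrt(3) + 2*I*sqrt(6))*(-1182) = 2364 - 1182*sqrt(3) - 2364*I*sqrt(6)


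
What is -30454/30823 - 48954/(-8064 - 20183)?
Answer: 648675004/870657281 ≈ 0.74504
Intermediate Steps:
-30454/30823 - 48954/(-8064 - 20183) = -30454*1/30823 - 48954/(-28247) = -30454/30823 - 48954*(-1/28247) = -30454/30823 + 48954/28247 = 648675004/870657281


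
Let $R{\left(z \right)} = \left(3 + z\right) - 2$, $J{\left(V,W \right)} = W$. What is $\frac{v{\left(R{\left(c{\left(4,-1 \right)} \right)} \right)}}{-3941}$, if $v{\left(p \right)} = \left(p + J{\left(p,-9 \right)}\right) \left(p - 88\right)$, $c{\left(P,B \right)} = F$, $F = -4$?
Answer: $- \frac{156}{563} \approx -0.27709$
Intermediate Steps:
$c{\left(P,B \right)} = -4$
$R{\left(z \right)} = 1 + z$
$v{\left(p \right)} = \left(-88 + p\right) \left(-9 + p\right)$ ($v{\left(p \right)} = \left(p - 9\right) \left(p - 88\right) = \left(-9 + p\right) \left(-88 + p\right) = \left(-88 + p\right) \left(-9 + p\right)$)
$\frac{v{\left(R{\left(c{\left(4,-1 \right)} \right)} \right)}}{-3941} = \frac{792 + \left(1 - 4\right)^{2} - 97 \left(1 - 4\right)}{-3941} = \left(792 + \left(-3\right)^{2} - -291\right) \left(- \frac{1}{3941}\right) = \left(792 + 9 + 291\right) \left(- \frac{1}{3941}\right) = 1092 \left(- \frac{1}{3941}\right) = - \frac{156}{563}$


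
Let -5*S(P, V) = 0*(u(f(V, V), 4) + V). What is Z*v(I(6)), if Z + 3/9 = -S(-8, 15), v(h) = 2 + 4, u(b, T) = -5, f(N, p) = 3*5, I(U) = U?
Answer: -2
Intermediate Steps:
f(N, p) = 15
S(P, V) = 0 (S(P, V) = -0*(-5 + V) = -⅕*0 = 0)
v(h) = 6
Z = -⅓ (Z = -⅓ - 1*0 = -⅓ + 0 = -⅓ ≈ -0.33333)
Z*v(I(6)) = -⅓*6 = -2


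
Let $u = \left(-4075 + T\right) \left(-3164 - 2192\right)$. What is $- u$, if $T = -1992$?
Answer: $-32494852$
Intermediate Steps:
$u = 32494852$ ($u = \left(-4075 - 1992\right) \left(-3164 - 2192\right) = \left(-6067\right) \left(-5356\right) = 32494852$)
$- u = \left(-1\right) 32494852 = -32494852$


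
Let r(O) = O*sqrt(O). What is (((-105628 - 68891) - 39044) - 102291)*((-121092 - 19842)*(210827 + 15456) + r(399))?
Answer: 10072889908376988 - 126025746*sqrt(399) ≈ 1.0073e+16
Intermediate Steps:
r(O) = O**(3/2)
(((-105628 - 68891) - 39044) - 102291)*((-121092 - 19842)*(210827 + 15456) + r(399)) = (((-105628 - 68891) - 39044) - 102291)*((-121092 - 19842)*(210827 + 15456) + 399**(3/2)) = ((-174519 - 39044) - 102291)*(-140934*226283 + 399*sqrt(399)) = (-213563 - 102291)*(-31890968322 + 399*sqrt(399)) = -315854*(-31890968322 + 399*sqrt(399)) = 10072889908376988 - 126025746*sqrt(399)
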